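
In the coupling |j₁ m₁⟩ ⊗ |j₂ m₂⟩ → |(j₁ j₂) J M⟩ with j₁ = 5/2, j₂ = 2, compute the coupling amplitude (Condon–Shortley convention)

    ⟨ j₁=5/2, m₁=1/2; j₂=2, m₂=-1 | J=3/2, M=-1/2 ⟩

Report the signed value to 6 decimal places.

−√(5/21) ≈ -0.487950

triangle: 3!·2!·1!/7! = 12/5040
(j±m)!: 3!·2!·1!·3!·1!·2! = 144
prefactor² = (2J+1)·Δ·N² = 48/35
  k=0: +1/(0!·3!·2!·1!·0!·0!) = 1/12
  k=1: −1/(1!·2!·1!·0!·1!·1!) = -1/2
Σ = -5/12  ⇒  CG² = 48/35·(-5/12)² = 5/21
CG = −√(5/21) = -0.487950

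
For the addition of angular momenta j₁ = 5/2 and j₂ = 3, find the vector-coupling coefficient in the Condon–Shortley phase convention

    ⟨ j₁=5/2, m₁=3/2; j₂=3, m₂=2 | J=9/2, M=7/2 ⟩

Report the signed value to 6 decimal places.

−√(1/99) = -0.100504

j₁+j₂−J=1  J+j₁−j₂=4  J−j₁+j₂=5  j₁+j₂+J+1=11
(j₁±m₁, j₂±m₂, J±M) = (4,1,5,1,8,1)
P² = 921600/11
sum k=0..1:
  [0] +1/720 = 1/720
  [1] −1/576 = -1/576
S = -1/2880
C² = P²·S² = 1/99 ; C = -0.100504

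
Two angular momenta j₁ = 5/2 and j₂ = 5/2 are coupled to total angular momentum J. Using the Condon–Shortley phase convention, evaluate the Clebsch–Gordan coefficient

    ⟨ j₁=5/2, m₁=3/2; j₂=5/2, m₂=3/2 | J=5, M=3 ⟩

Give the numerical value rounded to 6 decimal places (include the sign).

+0.745356

j₁+j₂−J=0  J+j₁−j₂=5  J−j₁+j₂=5  j₁+j₂+J+1=11
(j₁±m₁, j₂±m₂, J±M) = (4,1,4,1,8,2)
P² = 184320
sum k=0..0:
  [0] +1/576 = 1/576
S = 1/576
C² = P²·S² = 5/9 ; C = +0.745356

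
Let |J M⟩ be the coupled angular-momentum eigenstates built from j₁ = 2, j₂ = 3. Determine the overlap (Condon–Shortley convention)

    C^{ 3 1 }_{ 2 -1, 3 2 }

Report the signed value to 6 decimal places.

+0.500000

j₁+j₂−J=2  J+j₁−j₂=2  J−j₁+j₂=4  j₁+j₂+J+1=9
(j₁±m₁, j₂±m₂, J±M) = (1,3,5,1,4,2)
P² = 64
sum k=1..2:
  [1] −1/48 = -1/48
  [2] +1/12 = 1/12
S = 1/16
C² = P²·S² = 1/4 ; C = +0.500000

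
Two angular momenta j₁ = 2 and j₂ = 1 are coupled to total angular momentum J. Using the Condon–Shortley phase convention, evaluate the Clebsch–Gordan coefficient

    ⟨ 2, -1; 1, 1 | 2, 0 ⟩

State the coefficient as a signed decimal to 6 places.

−√(1/2) ≈ -0.707107

triangle: 1!×3!×1!/6! = 6/720
(j±m)!: 1!×3!×2!×0!×2!×2! = 48
prefactor² = (2J+1)×Δ×N² = 2
  k=1: −1/(1!×0!×2!×1!×1!×0!) = -1/2
Σ = -1/2  ⇒  CG² = 2×(-1/2)² = 1/2
CG = −√(1/2) = -0.707107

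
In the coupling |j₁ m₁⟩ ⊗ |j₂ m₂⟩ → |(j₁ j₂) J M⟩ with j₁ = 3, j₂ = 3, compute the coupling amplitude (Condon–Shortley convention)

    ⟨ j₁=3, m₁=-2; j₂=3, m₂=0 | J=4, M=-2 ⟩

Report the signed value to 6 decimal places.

triangle: 2!×4!×4!/11! = 1152/39916800
(j±m)!: 1!×5!×3!×3!×2!×6! = 6220800
prefactor² = (2J+1)×Δ×N² = 124416/77
  k=1: −1/(1!×1!×4!×2!×0!×2!) = -1/96
  k=2: +1/(2!×0!×3!×1!×1!×3!) = 1/72
Σ = 1/288  ⇒  CG² = 124416/77×1/288² = 3/154
CG = +√(3/154) = +0.139573

+√(3/154) ≈ +0.139573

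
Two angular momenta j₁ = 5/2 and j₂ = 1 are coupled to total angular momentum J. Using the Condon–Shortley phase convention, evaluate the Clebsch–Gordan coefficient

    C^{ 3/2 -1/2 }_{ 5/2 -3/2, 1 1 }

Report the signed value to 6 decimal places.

+√(2/5) ≈ +0.632456

√[4·2!3!0!/6! · 1!4!2!0!1!2!] = √(32/5)
  +(−1)^2/∏(2,0,2,0,1,0)! = 1/4  (running 1/4)
⟨..|..⟩ = √(32/5)·(1/4) = +0.632456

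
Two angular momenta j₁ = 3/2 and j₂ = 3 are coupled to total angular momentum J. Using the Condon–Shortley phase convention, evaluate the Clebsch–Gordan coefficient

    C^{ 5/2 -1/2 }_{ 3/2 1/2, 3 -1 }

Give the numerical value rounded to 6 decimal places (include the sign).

j₁+j₂−J=2  J+j₁−j₂=1  J−j₁+j₂=4  j₁+j₂+J+1=8
(j₁±m₁, j₂±m₂, J±M) = (2,1,2,4,2,3)
P² = 288/35
sum k=0..1:
  [0] +1/8 = 1/8
  [1] −1/6 = -1/6
S = -1/24
C² = P²·S² = 1/70 ; C = -0.119523

-0.119523  (= −√(1/70))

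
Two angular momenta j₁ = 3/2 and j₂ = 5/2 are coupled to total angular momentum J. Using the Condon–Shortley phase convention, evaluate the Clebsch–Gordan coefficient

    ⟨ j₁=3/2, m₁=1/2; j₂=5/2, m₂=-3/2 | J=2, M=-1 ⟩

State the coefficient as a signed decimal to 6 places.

√[5·2!1!3!/7! · 2!1!1!4!1!3!] = √(24/7)
  +(−1)^0/∏(0,2,1,1,0,2)! = 1/4  (running 1/4)
  +(−1)^1/∏(1,1,0,0,1,3)! = -1/6  (running 1/12)
⟨..|..⟩ = √(24/7)·(1/12) = +0.154303

+0.154303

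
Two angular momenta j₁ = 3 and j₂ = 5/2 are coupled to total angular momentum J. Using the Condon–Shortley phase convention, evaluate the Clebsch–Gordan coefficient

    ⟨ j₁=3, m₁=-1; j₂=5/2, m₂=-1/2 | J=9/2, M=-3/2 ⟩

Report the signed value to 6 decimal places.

−√(5/231) = -0.147122

j₁+j₂−J=1  J+j₁−j₂=5  J−j₁+j₂=4  j₁+j₂+J+1=11
(j₁±m₁, j₂±m₂, J±M) = (2,4,2,3,3,6)
P² = 138240/77
sum k=0..1:
  [0] +1/96 = 1/96
  [1] −1/72 = -1/72
S = -1/288
C² = P²·S² = 5/231 ; C = -0.147122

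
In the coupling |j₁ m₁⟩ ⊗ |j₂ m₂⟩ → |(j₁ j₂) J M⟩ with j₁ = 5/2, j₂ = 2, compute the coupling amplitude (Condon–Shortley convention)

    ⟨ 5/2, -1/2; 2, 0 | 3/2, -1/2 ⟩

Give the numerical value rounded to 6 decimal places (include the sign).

+√(2/35) ≈ +0.239046

triangle: 3!·2!·1!/7! = 12/5040
(j±m)!: 2!·3!·2!·2!·1!·2! = 96
prefactor² = (2J+1)·Δ·N² = 32/35
  k=1: −1/(1!·2!·2!·1!·0!·0!) = -1/4
  k=2: +1/(2!·1!·1!·0!·1!·1!) = 1/2
Σ = 1/4  ⇒  CG² = 32/35·1/4² = 2/35
CG = +√(2/35) = +0.239046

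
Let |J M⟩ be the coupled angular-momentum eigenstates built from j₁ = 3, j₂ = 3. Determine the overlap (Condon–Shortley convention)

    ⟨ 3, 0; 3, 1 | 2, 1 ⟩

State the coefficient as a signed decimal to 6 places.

+√(1/42) = +0.154303

j₁+j₂−J=4  J+j₁−j₂=2  J−j₁+j₂=2  j₁+j₂+J+1=9
(j₁±m₁, j₂±m₂, J±M) = (3,3,4,2,3,1)
P² = 96/7
sum k=2..3:
  [2] +1/8 = 1/8
  [3] −1/12 = -1/12
S = 1/24
C² = P²·S² = 1/42 ; C = +0.154303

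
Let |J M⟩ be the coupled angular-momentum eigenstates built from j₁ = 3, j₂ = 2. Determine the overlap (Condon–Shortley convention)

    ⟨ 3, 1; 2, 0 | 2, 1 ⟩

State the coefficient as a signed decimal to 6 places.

j₁+j₂−J=3  J+j₁−j₂=3  J−j₁+j₂=1  j₁+j₂+J+1=8
(j₁±m₁, j₂±m₂, J±M) = (4,2,2,2,3,1)
P² = 36/7
sum k=1..2:
  [1] −1/4 = -1/4
  [2] +1/12 = 1/12
S = -1/6
C² = P²·S² = 1/7 ; C = -0.377964

−√(1/7) ≈ -0.377964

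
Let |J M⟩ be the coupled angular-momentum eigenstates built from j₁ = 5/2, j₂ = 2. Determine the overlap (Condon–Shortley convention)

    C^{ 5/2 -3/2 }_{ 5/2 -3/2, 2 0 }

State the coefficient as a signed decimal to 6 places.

√[6·2!3!2!/8! · 1!4!2!2!1!4!] = √(288/35)
  +(−1)^1/∏(1,1,3,1,0,1)! = -1/6  (running -1/6)
  +(−1)^2/∏(2,0,2,0,1,2)! = 1/8  (running -1/24)
⟨..|..⟩ = √(288/35)·(-1/24) = -0.119523

-0.119523  (= −√(1/70))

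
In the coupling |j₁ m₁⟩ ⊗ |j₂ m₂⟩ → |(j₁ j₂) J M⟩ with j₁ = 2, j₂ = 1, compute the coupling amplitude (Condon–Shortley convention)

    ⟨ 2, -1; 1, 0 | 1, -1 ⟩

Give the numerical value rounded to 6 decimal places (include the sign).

−√(3/10) ≈ -0.547723

√[3·2!2!0!/5! · 1!3!1!1!0!2!] = √(6/5)
  +(−1)^1/∏(1,1,2,0,0,0)! = -1/2  (running -1/2)
⟨..|..⟩ = √(6/5)·(-1/2) = -0.547723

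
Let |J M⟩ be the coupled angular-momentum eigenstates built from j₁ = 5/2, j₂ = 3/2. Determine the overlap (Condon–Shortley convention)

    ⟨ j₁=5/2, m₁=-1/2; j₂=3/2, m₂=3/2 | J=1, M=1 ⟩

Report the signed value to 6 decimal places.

−√(1/20) = -0.223607

triangle: 3!×2!×0!/6! = 12/720
(j±m)!: 2!×3!×3!×0!×2!×0! = 144
prefactor² = (2J+1)×Δ×N² = 36/5
  k=3: −1/(3!×0!×0!×0!×2!×0!) = -1/12
Σ = -1/12  ⇒  CG² = 36/5×(-1/12)² = 1/20
CG = −√(1/20) = -0.223607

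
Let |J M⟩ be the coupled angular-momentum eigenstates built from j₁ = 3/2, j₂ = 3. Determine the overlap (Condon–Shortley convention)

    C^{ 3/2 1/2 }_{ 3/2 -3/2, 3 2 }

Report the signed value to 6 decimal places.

triangle: 3!*0!*3!/7! = 36/5040
(j±m)!: 0!*3!*5!*1!*2!*1! = 1440
prefactor² = (2J+1)*Δ*N² = 288/7
  k=3: −1/(3!*0!*0!*2!*0!*1!) = -1/12
Σ = -1/12  ⇒  CG² = 288/7*(-1/12)² = 2/7
CG = −√(2/7) = -0.534522

−√(2/7) = -0.534522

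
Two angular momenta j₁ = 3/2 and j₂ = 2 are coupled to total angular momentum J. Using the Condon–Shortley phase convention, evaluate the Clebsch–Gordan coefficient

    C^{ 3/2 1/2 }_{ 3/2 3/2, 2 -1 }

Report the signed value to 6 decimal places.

j₁+j₂−J=2  J+j₁−j₂=1  J−j₁+j₂=2  j₁+j₂+J+1=6
(j₁±m₁, j₂±m₂, J±M) = (3,0,1,3,2,1)
P² = 8/5
sum k=0..0:
  [0] +1/2 = 1/2
S = 1/2
C² = P²·S² = 2/5 ; C = +0.632456

+0.632456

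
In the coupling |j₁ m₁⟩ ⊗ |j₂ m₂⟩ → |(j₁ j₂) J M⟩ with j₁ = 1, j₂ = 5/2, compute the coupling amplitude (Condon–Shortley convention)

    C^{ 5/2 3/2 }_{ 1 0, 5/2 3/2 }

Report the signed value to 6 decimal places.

√[6·1!1!4!/7! · 1!1!4!1!4!1!] = √(576/35)
  +(−1)^0/∏(0,1,1,4,0,0)! = 1/24  (running 1/24)
  +(−1)^1/∏(1,0,0,3,1,1)! = -1/6  (running -1/8)
⟨..|..⟩ = √(576/35)·(-1/8) = -0.507093

-0.507093  (= −√(9/35))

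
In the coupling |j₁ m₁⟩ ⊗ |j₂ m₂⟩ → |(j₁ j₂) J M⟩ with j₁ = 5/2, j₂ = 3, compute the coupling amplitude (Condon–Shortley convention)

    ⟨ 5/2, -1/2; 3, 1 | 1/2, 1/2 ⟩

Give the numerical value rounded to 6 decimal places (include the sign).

-0.436436

√[2·5!0!1!/7! · 2!3!4!2!1!0!] = √(192/7)
  +(−1)^3/∏(3,2,0,1,0,0)! = -1/12  (running -1/12)
⟨..|..⟩ = √(192/7)·(-1/12) = -0.436436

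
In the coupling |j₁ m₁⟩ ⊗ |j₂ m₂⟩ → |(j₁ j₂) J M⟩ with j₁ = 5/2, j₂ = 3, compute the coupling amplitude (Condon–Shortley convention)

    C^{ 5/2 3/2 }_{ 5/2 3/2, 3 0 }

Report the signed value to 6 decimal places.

-0.483046  (= −√(7/30))

j₁+j₂−J=3  J+j₁−j₂=2  J−j₁+j₂=3  j₁+j₂+J+1=9
(j₁±m₁, j₂±m₂, J±M) = (4,1,3,3,4,1)
P² = 864/35
sum k=0..1:
  [0] +1/36 = 1/36
  [1] −1/8 = -1/8
S = -7/72
C² = P²·S² = 7/30 ; C = -0.483046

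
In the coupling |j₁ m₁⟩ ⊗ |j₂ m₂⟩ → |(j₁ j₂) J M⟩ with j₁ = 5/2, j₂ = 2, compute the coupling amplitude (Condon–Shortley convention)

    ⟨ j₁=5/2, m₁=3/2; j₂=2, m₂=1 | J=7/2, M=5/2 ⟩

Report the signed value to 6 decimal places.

+0.125988  (= +√(1/63))

√[8·1!4!3!/9! · 4!1!3!1!6!1!] = √(2304/7)
  +(−1)^0/∏(0,1,1,3,3,0)! = 1/36  (running 1/36)
  +(−1)^1/∏(1,0,0,2,4,1)! = -1/48  (running 1/144)
⟨..|..⟩ = √(2304/7)·(1/144) = +0.125988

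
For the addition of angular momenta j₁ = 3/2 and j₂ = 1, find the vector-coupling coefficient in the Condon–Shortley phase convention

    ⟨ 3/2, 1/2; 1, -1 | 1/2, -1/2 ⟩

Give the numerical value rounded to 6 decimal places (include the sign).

j₁+j₂−J=2  J+j₁−j₂=1  J−j₁+j₂=0  j₁+j₂+J+1=4
(j₁±m₁, j₂±m₂, J±M) = (2,1,0,2,0,1)
P² = 2/3
sum k=0..0:
  [0] +1/2 = 1/2
S = 1/2
C² = P²·S² = 1/6 ; C = +0.408248

+0.408248  (= +√(1/6))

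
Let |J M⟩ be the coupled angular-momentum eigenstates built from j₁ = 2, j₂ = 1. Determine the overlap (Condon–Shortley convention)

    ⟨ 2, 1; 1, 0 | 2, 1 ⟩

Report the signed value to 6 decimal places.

+√(1/6) = +0.408248

√[5·1!3!1!/6! · 3!1!1!1!3!1!] = √(3/2)
  +(−1)^0/∏(0,1,1,1,2,0)! = 1/2  (running 1/2)
  +(−1)^1/∏(1,0,0,0,3,1)! = -1/6  (running 1/3)
⟨..|..⟩ = √(3/2)·(1/3) = +0.408248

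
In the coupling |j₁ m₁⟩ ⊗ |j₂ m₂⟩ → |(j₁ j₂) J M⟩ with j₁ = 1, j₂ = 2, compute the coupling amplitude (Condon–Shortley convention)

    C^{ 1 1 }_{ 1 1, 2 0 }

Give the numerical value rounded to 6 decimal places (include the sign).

+0.316228

√[3·2!0!2!/5! · 2!0!2!2!2!0!] = √(8/5)
  +(−1)^0/∏(0,2,0,2,0,0)! = 1/4  (running 1/4)
⟨..|..⟩ = √(8/5)·(1/4) = +0.316228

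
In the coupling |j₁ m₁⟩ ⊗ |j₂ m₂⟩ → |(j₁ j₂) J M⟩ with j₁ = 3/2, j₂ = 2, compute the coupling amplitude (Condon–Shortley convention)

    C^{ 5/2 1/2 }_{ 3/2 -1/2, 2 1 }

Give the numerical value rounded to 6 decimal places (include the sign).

-0.597614

j₁+j₂−J=1  J+j₁−j₂=2  J−j₁+j₂=3  j₁+j₂+J+1=7
(j₁±m₁, j₂±m₂, J±M) = (1,2,3,1,3,2)
P² = 72/35
sum k=0..1:
  [0] +1/12 = 1/12
  [1] −1/2 = -1/2
S = -5/12
C² = P²·S² = 5/14 ; C = -0.597614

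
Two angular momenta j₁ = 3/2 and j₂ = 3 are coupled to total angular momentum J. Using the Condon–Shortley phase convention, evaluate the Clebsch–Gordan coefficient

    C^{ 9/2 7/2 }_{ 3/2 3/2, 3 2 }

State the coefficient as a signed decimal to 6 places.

j₁+j₂−J=0  J+j₁−j₂=3  J−j₁+j₂=6  j₁+j₂+J+1=10
(j₁±m₁, j₂±m₂, J±M) = (3,0,5,1,8,1)
P² = 345600
sum k=0..0:
  [0] +1/720 = 1/720
S = 1/720
C² = P²·S² = 2/3 ; C = +0.816497

+0.816497  (= +√(2/3))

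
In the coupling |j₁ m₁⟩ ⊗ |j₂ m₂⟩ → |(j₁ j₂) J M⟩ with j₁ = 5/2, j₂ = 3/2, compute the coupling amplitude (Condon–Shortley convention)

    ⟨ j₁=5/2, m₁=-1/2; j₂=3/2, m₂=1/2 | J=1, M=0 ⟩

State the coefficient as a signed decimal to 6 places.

+0.547723  (= +√(3/10))

j₁+j₂−J=3  J+j₁−j₂=2  J−j₁+j₂=0  j₁+j₂+J+1=6
(j₁±m₁, j₂±m₂, J±M) = (2,3,2,1,1,1)
P² = 6/5
sum k=2..2:
  [2] +1/2 = 1/2
S = 1/2
C² = P²·S² = 3/10 ; C = +0.547723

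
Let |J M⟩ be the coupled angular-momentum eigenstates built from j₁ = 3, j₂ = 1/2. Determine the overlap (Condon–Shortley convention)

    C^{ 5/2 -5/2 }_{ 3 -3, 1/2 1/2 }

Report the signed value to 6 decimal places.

-0.925820  (= −√(6/7))

j₁+j₂−J=1  J+j₁−j₂=5  J−j₁+j₂=0  j₁+j₂+J+1=7
(j₁±m₁, j₂±m₂, J±M) = (0,6,1,0,0,5)
P² = 86400/7
sum k=1..1:
  [1] −1/120 = -1/120
S = -1/120
C² = P²·S² = 6/7 ; C = -0.925820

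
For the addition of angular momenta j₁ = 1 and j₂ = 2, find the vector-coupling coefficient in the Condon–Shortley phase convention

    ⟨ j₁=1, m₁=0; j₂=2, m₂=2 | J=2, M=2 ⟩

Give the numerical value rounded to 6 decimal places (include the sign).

-0.816497  (= −√(2/3))

j₁+j₂−J=1  J+j₁−j₂=1  J−j₁+j₂=3  j₁+j₂+J+1=6
(j₁±m₁, j₂±m₂, J±M) = (1,1,4,0,4,0)
P² = 24
sum k=1..1:
  [1] −1/6 = -1/6
S = -1/6
C² = P²·S² = 2/3 ; C = -0.816497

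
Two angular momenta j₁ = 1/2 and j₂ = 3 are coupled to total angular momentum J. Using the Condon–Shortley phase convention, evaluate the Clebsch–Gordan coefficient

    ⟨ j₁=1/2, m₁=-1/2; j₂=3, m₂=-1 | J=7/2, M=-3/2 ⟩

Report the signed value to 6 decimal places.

+√(5/7) = +0.845154

√[8·0!1!6!/8! · 0!1!2!4!2!5!] = √(11520/7)
  +(−1)^0/∏(0,0,1,2,0,4)! = 1/48  (running 1/48)
⟨..|..⟩ = √(11520/7)·(1/48) = +0.845154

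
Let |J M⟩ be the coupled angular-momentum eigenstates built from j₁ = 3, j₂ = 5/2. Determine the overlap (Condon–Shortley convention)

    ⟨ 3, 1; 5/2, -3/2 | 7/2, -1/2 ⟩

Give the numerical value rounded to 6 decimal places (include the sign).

triangle: 2!*4!*3!/10! = 288/3628800
(j±m)!: 4!*2!*1!*4!*3!*4! = 165888
prefactor² = (2J+1)*Δ*N² = 18432/175
  k=0: +1/(0!*2!*2!*1!*2!*2!) = 1/16
  k=1: −1/(1!*1!*1!*0!*3!*3!) = -1/36
Σ = 5/144  ⇒  CG² = 18432/175*5/144² = 8/63
CG = +√(8/63) = +0.356348

+√(8/63) = +0.356348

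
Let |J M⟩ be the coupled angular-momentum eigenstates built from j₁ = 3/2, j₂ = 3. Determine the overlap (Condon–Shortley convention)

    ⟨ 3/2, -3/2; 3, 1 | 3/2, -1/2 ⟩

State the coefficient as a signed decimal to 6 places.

√[4·3!0!3!/7! · 0!3!4!2!1!2!] = √(576/35)
  +(−1)^3/∏(3,0,0,1,0,2)! = -1/12  (running -1/12)
⟨..|..⟩ = √(576/35)·(-1/12) = -0.338062

−√(4/35) = -0.338062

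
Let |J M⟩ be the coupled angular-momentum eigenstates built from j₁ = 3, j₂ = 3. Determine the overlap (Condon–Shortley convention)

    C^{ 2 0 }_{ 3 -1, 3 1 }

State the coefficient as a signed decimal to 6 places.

−√(3/28) ≈ -0.327327

j₁+j₂−J=4  J+j₁−j₂=2  J−j₁+j₂=2  j₁+j₂+J+1=9
(j₁±m₁, j₂±m₂, J±M) = (2,4,4,2,2,2)
P² = 256/21
sum k=2..4:
  [2] +1/16 = 1/16
  [3] −1/6 = -1/6
  [4] +1/96 = 1/96
S = -3/32
C² = P²·S² = 3/28 ; C = -0.327327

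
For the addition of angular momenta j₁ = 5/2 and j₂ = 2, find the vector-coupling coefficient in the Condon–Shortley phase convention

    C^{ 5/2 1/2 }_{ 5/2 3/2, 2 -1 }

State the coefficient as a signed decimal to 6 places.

+0.414039  (= +√(6/35))

√[6·2!3!2!/8! · 4!1!1!3!3!2!] = √(216/35)
  +(−1)^0/∏(0,2,1,1,2,1)! = 1/4  (running 1/4)
  +(−1)^1/∏(1,1,0,0,3,2)! = -1/12  (running 1/6)
⟨..|..⟩ = √(216/35)·(1/6) = +0.414039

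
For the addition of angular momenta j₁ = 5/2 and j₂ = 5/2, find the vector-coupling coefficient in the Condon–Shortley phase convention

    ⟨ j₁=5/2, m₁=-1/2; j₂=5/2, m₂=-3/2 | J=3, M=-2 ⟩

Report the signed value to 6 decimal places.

j₁+j₂−J=2  J+j₁−j₂=3  J−j₁+j₂=3  j₁+j₂+J+1=9
(j₁±m₁, j₂±m₂, J±M) = (2,3,1,4,1,5)
P² = 48
sum k=0..1:
  [0] +1/24 = 1/24
  [1] −1/12 = -1/12
S = -1/24
C² = P²·S² = 1/12 ; C = -0.288675

-0.288675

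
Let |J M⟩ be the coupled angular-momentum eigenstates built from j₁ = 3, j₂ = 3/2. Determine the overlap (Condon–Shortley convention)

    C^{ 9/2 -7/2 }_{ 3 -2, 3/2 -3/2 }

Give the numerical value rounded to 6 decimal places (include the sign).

triangle: 0!×6!×3!/10! = 4320/3628800
(j±m)!: 1!×5!×0!×3!×1!×8! = 29030400
prefactor² = (2J+1)×Δ×N² = 345600
  k=0: +1/(0!×0!×5!×0!×1!×3!) = 1/720
Σ = 1/720  ⇒  CG² = 345600×1/720² = 2/3
CG = +√(2/3) = +0.816497

+√(2/3) ≈ +0.816497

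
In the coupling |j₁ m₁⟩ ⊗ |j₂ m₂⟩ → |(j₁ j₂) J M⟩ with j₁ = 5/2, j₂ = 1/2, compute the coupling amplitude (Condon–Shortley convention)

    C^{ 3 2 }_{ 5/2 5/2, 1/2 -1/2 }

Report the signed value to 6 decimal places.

triangle: 0!·5!·1!/7! = 120/5040
(j±m)!: 5!·0!·0!·1!·5!·1! = 14400
prefactor² = (2J+1)·Δ·N² = 2400
  k=0: +1/(0!·0!·0!·0!·5!·1!) = 1/120
Σ = 1/120  ⇒  CG² = 2400·1/120² = 1/6
CG = +√(1/6) = +0.408248

+√(1/6) = +0.408248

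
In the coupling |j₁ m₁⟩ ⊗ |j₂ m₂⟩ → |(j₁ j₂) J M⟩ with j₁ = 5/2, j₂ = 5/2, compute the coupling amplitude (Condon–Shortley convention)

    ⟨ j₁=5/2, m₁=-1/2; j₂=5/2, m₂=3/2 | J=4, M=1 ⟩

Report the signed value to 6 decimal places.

j₁+j₂−J=1  J+j₁−j₂=4  J−j₁+j₂=4  j₁+j₂+J+1=10
(j₁±m₁, j₂±m₂, J±M) = (2,3,4,1,5,3)
P² = 10368/35
sum k=0..1:
  [0] +1/144 = 1/144
  [1] −1/24 = -1/24
S = -5/144
C² = P²·S² = 5/14 ; C = -0.597614

-0.597614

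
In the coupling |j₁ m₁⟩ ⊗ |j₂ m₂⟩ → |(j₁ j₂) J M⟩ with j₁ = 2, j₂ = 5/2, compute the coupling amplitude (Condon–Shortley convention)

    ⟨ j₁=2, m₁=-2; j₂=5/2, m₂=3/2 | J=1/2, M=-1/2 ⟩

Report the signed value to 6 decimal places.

+0.258199  (= +√(1/15))

√[2·4!0!1!/6! · 0!4!4!1!0!1!] = √(192/5)
  +(−1)^4/∏(4,0,0,0,0,1)! = 1/24  (running 1/24)
⟨..|..⟩ = √(192/5)·(1/24) = +0.258199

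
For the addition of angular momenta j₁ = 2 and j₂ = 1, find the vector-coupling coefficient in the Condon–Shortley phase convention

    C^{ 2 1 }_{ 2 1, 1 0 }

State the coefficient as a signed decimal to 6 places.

j₁+j₂−J=1  J+j₁−j₂=3  J−j₁+j₂=1  j₁+j₂+J+1=6
(j₁±m₁, j₂±m₂, J±M) = (3,1,1,1,3,1)
P² = 3/2
sum k=0..1:
  [0] +1/2 = 1/2
  [1] −1/6 = -1/6
S = 1/3
C² = P²·S² = 1/6 ; C = +0.408248

+0.408248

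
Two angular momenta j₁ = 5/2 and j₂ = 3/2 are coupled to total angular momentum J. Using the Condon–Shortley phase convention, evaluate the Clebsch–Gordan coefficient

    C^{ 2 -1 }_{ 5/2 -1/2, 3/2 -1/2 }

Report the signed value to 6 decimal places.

j₁+j₂−J=2  J+j₁−j₂=3  J−j₁+j₂=1  j₁+j₂+J+1=7
(j₁±m₁, j₂±m₂, J±M) = (2,3,1,2,1,3)
P² = 12/7
sum k=0..1:
  [0] +1/12 = 1/12
  [1] −1/2 = -1/2
S = -5/12
C² = P²·S² = 25/84 ; C = -0.545545

-0.545545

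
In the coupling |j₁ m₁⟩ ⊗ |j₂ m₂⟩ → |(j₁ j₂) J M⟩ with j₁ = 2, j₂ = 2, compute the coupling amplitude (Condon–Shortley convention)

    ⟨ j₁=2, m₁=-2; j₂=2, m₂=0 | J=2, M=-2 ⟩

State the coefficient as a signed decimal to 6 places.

+0.534522  (= +√(2/7))

j₁+j₂−J=2  J+j₁−j₂=2  J−j₁+j₂=2  j₁+j₂+J+1=7
(j₁±m₁, j₂±m₂, J±M) = (0,4,2,2,0,4)
P² = 128/7
sum k=2..2:
  [2] +1/8 = 1/8
S = 1/8
C² = P²·S² = 2/7 ; C = +0.534522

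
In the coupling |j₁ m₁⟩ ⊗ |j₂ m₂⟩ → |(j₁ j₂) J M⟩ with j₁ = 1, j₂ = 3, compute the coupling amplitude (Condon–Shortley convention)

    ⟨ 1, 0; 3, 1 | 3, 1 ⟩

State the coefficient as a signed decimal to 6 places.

triangle: 1!·1!·5!/8! = 120/40320
(j±m)!: 1!·1!·4!·2!·4!·2! = 2304
prefactor² = (2J+1)·Δ·N² = 48
  k=0: +1/(0!·1!·1!·4!·0!·1!) = 1/24
  k=1: −1/(1!·0!·0!·3!·1!·2!) = -1/12
Σ = -1/24  ⇒  CG² = 48·(-1/24)² = 1/12
CG = −√(1/12) = -0.288675

−√(1/12) ≈ -0.288675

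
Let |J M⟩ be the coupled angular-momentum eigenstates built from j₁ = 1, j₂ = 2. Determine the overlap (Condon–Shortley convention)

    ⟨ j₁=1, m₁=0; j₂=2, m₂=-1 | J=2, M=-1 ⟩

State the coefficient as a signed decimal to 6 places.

+0.408248

triangle: 1!·1!·3!/6! = 6/720
(j±m)!: 1!·1!·1!·3!·1!·3! = 36
prefactor² = (2J+1)·Δ·N² = 3/2
  k=0: +1/(0!·1!·1!·1!·0!·2!) = 1/2
  k=1: −1/(1!·0!·0!·0!·1!·3!) = -1/6
Σ = 1/3  ⇒  CG² = 3/2·1/3² = 1/6
CG = +√(1/6) = +0.408248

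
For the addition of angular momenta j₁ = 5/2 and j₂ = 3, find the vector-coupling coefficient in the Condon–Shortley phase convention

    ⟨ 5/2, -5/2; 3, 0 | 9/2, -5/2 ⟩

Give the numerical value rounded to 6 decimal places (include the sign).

√[10·1!4!5!/11! · 0!5!3!3!2!7!] = √(345600/11)
  +(−1)^1/∏(1,0,4,2,0,3)! = -1/288  (running -1/288)
⟨..|..⟩ = √(345600/11)·(-1/288) = -0.615457

−√(25/66) ≈ -0.615457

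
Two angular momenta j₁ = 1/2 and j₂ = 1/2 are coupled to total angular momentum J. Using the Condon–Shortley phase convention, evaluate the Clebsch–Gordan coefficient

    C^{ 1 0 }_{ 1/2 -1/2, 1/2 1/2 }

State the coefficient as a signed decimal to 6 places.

+0.707107

√[3·0!1!1!/3! · 0!1!1!0!1!1!] = √(1/2)
  +(−1)^0/∏(0,0,1,1,0,0)! = 1  (running 1)
⟨..|..⟩ = √(1/2)·(1) = +0.707107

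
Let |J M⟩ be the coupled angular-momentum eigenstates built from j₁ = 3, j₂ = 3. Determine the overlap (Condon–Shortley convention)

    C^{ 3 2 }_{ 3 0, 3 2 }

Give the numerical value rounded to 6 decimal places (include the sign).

+√(1/6) ≈ +0.408248

j₁+j₂−J=3  J+j₁−j₂=3  J−j₁+j₂=3  j₁+j₂+J+1=10
(j₁±m₁, j₂±m₂, J±M) = (3,3,5,1,5,1)
P² = 216
sum k=2..3:
  [2] +1/24 = 1/24
  [3] −1/72 = -1/72
S = 1/36
C² = P²·S² = 1/6 ; C = +0.408248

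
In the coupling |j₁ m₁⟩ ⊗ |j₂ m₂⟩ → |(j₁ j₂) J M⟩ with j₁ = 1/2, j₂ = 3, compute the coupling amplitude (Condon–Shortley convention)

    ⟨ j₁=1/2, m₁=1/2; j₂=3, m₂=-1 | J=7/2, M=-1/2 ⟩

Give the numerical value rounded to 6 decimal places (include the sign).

+√(3/7) ≈ +0.654654

j₁+j₂−J=0  J+j₁−j₂=1  J−j₁+j₂=6  j₁+j₂+J+1=8
(j₁±m₁, j₂±m₂, J±M) = (1,0,2,4,3,4)
P² = 6912/7
sum k=0..0:
  [0] +1/48 = 1/48
S = 1/48
C² = P²·S² = 3/7 ; C = +0.654654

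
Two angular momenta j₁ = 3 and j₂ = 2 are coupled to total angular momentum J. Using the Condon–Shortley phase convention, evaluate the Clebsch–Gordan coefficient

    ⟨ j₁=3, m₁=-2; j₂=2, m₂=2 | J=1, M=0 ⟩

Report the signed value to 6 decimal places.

√[3·4!2!0!/7! · 1!5!4!0!1!1!] = √(576/7)
  +(−1)^4/∏(4,0,1,0,1,0)! = 1/24  (running 1/24)
⟨..|..⟩ = √(576/7)·(1/24) = +0.377964

+0.377964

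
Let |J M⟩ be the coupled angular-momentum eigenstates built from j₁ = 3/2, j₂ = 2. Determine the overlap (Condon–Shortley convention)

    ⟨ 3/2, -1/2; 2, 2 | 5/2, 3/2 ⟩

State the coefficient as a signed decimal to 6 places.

-0.676123

triangle: 1!·2!·3!/7! = 12/5040
(j±m)!: 1!·2!·4!·0!·4!·1! = 1152
prefactor² = (2J+1)·Δ·N² = 576/35
  k=1: −1/(1!·0!·1!·3!·1!·0!) = -1/6
Σ = -1/6  ⇒  CG² = 576/35·(-1/6)² = 16/35
CG = −√(16/35) = -0.676123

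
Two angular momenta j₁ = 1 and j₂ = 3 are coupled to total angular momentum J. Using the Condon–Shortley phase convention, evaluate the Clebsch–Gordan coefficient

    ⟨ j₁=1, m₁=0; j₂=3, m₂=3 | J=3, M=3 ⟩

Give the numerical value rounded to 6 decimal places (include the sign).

−√(3/4) ≈ -0.866025

j₁+j₂−J=1  J+j₁−j₂=1  J−j₁+j₂=5  j₁+j₂+J+1=8
(j₁±m₁, j₂±m₂, J±M) = (1,1,6,0,6,0)
P² = 10800
sum k=1..1:
  [1] −1/120 = -1/120
S = -1/120
C² = P²·S² = 3/4 ; C = -0.866025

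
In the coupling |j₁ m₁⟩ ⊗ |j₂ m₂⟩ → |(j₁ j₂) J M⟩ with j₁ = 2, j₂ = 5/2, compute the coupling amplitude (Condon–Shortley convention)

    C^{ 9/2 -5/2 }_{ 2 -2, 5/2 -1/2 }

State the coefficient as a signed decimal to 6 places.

+√(5/18) = +0.527046

j₁+j₂−J=0  J+j₁−j₂=4  J−j₁+j₂=5  j₁+j₂+J+1=10
(j₁±m₁, j₂±m₂, J±M) = (0,4,2,3,2,7)
P² = 23040
sum k=0..0:
  [0] +1/288 = 1/288
S = 1/288
C² = P²·S² = 5/18 ; C = +0.527046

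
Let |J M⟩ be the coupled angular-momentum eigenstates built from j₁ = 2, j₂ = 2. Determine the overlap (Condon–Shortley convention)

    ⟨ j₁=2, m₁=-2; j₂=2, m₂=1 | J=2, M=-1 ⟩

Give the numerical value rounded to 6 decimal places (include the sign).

j₁+j₂−J=2  J+j₁−j₂=2  J−j₁+j₂=2  j₁+j₂+J+1=7
(j₁±m₁, j₂±m₂, J±M) = (0,4,3,1,1,3)
P² = 48/7
sum k=2..2:
  [2] +1/4 = 1/4
S = 1/4
C² = P²·S² = 3/7 ; C = +0.654654

+0.654654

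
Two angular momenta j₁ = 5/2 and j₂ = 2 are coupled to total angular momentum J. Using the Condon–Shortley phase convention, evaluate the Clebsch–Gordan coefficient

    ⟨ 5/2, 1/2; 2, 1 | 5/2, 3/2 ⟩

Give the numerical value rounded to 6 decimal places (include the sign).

√[6·2!3!2!/8! · 3!2!3!1!4!1!] = √(216/35)
  +(−1)^1/∏(1,1,1,2,2,0)! = -1/4  (running -1/4)
  +(−1)^2/∏(2,0,0,1,3,1)! = 1/12  (running -1/6)
⟨..|..⟩ = √(216/35)·(-1/6) = -0.414039

-0.414039  (= −√(6/35))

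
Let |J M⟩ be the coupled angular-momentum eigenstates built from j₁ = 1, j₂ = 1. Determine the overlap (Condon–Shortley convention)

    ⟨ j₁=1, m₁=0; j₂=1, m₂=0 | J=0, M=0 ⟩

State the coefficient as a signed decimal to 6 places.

-0.577350  (= −√(1/3))

j₁+j₂−J=2  J+j₁−j₂=0  J−j₁+j₂=0  j₁+j₂+J+1=3
(j₁±m₁, j₂±m₂, J±M) = (1,1,1,1,0,0)
P² = 1/3
sum k=1..1:
  [1] −1/1 = -1
S = -1
C² = P²·S² = 1/3 ; C = -0.577350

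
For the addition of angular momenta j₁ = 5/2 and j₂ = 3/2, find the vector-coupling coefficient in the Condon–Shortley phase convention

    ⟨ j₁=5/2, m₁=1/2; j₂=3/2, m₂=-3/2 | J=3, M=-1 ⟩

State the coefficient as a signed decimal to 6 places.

+0.670820

√[7·1!4!2!/8! · 3!2!0!3!2!4!] = √(144/5)
  +(−1)^0/∏(0,1,2,0,2,2)! = 1/8  (running 1/8)
⟨..|..⟩ = √(144/5)·(1/8) = +0.670820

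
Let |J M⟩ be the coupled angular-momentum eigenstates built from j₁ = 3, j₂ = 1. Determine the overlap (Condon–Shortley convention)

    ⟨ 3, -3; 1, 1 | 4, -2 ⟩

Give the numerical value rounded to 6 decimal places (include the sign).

+0.188982  (= +√(1/28))

triangle: 0!·6!·2!/9! = 1440/362880
(j±m)!: 0!·6!·2!·0!·2!·6! = 2073600
prefactor² = (2J+1)·Δ·N² = 518400/7
  k=0: +1/(0!·0!·6!·2!·0!·0!) = 1/1440
Σ = 1/1440  ⇒  CG² = 518400/7·1/1440² = 1/28
CG = +√(1/28) = +0.188982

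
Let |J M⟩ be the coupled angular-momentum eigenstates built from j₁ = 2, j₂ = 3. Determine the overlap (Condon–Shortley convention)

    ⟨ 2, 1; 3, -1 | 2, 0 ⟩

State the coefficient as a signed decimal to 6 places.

-0.377964  (= −√(1/7))

√[5·3!1!3!/8! · 3!1!2!4!2!2!] = √(36/7)
  +(−1)^0/∏(0,3,1,2,0,1)! = 1/12  (running 1/12)
  +(−1)^1/∏(1,2,0,1,1,2)! = -1/4  (running -1/6)
⟨..|..⟩ = √(36/7)·(-1/6) = -0.377964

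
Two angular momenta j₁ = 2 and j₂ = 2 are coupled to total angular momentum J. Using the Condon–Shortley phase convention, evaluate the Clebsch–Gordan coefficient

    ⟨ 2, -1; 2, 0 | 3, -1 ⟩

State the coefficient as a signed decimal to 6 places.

triangle: 1!*3!*3!/8! = 36/40320
(j±m)!: 1!*3!*2!*2!*2!*4! = 1152
prefactor² = (2J+1)*Δ*N² = 36/5
  k=0: +1/(0!*1!*3!*2!*0!*1!) = 1/12
  k=1: −1/(1!*0!*2!*1!*1!*2!) = -1/4
Σ = -1/6  ⇒  CG² = 36/5*(-1/6)² = 1/5
CG = −√(1/5) = -0.447214

-0.447214  (= −√(1/5))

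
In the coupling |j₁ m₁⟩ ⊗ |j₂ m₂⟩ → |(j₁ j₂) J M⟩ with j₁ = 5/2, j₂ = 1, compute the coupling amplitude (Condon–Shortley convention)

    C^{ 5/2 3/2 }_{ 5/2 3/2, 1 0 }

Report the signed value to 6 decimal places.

√[6·1!4!1!/7! · 4!1!1!1!4!1!] = √(576/35)
  +(−1)^0/∏(0,1,1,1,3,0)! = 1/6  (running 1/6)
  +(−1)^1/∏(1,0,0,0,4,1)! = -1/24  (running 1/8)
⟨..|..⟩ = √(576/35)·(1/8) = +0.507093

+0.507093  (= +√(9/35))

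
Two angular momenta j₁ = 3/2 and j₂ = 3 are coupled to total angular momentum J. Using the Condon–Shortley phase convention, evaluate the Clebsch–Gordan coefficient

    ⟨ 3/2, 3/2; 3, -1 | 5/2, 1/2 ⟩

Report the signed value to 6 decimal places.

+0.621059

triangle: 2!×1!×4!/8! = 48/40320
(j±m)!: 3!×0!×2!×4!×3!×2! = 3456
prefactor² = (2J+1)×Δ×N² = 864/35
  k=0: +1/(0!×2!×0!×2!×1!×2!) = 1/8
Σ = 1/8  ⇒  CG² = 864/35×1/8² = 27/70
CG = +√(27/70) = +0.621059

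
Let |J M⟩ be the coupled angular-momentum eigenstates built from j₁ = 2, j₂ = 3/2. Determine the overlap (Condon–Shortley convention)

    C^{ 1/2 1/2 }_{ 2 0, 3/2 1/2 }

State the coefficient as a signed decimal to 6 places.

+√(1/5) ≈ +0.447214

√[2·3!1!0!/5! · 2!2!2!1!1!0!] = √(4/5)
  +(−1)^2/∏(2,1,0,0,1,0)! = 1/2  (running 1/2)
⟨..|..⟩ = √(4/5)·(1/2) = +0.447214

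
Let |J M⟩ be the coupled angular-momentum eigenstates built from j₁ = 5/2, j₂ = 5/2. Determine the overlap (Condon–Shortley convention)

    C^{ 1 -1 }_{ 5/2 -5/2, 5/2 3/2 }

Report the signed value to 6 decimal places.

+√(1/7) = +0.377964

j₁+j₂−J=4  J+j₁−j₂=1  J−j₁+j₂=1  j₁+j₂+J+1=7
(j₁±m₁, j₂±m₂, J±M) = (0,5,4,1,0,2)
P² = 576/7
sum k=4..4:
  [4] +1/24 = 1/24
S = 1/24
C² = P²·S² = 1/7 ; C = +0.377964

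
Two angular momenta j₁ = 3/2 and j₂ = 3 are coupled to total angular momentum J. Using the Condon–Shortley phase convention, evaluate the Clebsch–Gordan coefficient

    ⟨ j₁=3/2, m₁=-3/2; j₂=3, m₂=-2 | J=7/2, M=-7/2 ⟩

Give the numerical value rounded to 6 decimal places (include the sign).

−√(1/3) ≈ -0.577350

j₁+j₂−J=1  J+j₁−j₂=2  J−j₁+j₂=5  j₁+j₂+J+1=9
(j₁±m₁, j₂±m₂, J±M) = (0,3,1,5,0,7)
P² = 19200
sum k=1..1:
  [1] −1/240 = -1/240
S = -1/240
C² = P²·S² = 1/3 ; C = -0.577350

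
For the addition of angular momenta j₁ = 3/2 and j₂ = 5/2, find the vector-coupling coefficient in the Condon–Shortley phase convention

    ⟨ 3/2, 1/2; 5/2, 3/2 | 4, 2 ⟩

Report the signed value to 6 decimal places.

triangle: 0!×3!×5!/9! = 720/362880
(j±m)!: 2!×1!×4!×1!×6!×2! = 69120
prefactor² = (2J+1)×Δ×N² = 8640/7
  k=0: +1/(0!×0!×1!×4!×2!×1!) = 1/48
Σ = 1/48  ⇒  CG² = 8640/7×1/48² = 15/28
CG = +√(15/28) = +0.731925

+√(15/28) = +0.731925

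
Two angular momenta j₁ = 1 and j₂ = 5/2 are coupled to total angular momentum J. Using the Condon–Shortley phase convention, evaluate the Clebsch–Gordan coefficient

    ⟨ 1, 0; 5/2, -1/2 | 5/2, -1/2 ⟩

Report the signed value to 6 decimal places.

+0.169031  (= +√(1/35))

triangle: 1!·1!·4!/7! = 24/5040
(j±m)!: 1!·1!·2!·3!·2!·3! = 144
prefactor² = (2J+1)·Δ·N² = 144/35
  k=0: +1/(0!·1!·1!·2!·0!·2!) = 1/4
  k=1: −1/(1!·0!·0!·1!·1!·3!) = -1/6
Σ = 1/12  ⇒  CG² = 144/35·1/12² = 1/35
CG = +√(1/35) = +0.169031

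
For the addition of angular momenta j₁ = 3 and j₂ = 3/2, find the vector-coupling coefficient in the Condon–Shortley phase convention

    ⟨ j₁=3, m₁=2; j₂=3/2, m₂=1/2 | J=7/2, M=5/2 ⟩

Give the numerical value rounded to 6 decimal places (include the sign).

triangle: 1!·5!·2!/9! = 240/362880
(j±m)!: 5!·1!·2!·1!·6!·1! = 172800
prefactor² = (2J+1)·Δ·N² = 6400/7
  k=0: +1/(0!·1!·1!·2!·4!·0!) = 1/48
  k=1: −1/(1!·0!·0!·1!·5!·1!) = -1/120
Σ = 1/80  ⇒  CG² = 6400/7·1/80² = 1/7
CG = +√(1/7) = +0.377964

+√(1/7) ≈ +0.377964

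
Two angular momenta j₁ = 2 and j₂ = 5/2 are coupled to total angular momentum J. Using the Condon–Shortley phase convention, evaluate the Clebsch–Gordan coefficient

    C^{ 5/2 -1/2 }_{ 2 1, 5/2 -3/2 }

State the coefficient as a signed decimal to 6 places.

+√(6/35) = +0.414039

√[6·2!2!3!/8! · 3!1!1!4!2!3!] = √(216/35)
  +(−1)^0/∏(0,2,1,1,1,2)! = 1/4  (running 1/4)
  +(−1)^1/∏(1,1,0,0,2,3)! = -1/12  (running 1/6)
⟨..|..⟩ = √(216/35)·(1/6) = +0.414039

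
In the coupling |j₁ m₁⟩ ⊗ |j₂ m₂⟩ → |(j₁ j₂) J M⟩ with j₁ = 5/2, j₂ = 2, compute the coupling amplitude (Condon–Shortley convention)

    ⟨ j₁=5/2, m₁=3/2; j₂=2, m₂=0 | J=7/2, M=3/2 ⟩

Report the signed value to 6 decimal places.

√[8·1!4!3!/9! · 4!1!2!2!5!2!] = √(512/7)
  +(−1)^0/∏(0,1,1,2,3,1)! = 1/12  (running 1/12)
  +(−1)^1/∏(1,0,0,1,4,2)! = -1/48  (running 1/16)
⟨..|..⟩ = √(512/7)·(1/16) = +0.534522

+0.534522  (= +√(2/7))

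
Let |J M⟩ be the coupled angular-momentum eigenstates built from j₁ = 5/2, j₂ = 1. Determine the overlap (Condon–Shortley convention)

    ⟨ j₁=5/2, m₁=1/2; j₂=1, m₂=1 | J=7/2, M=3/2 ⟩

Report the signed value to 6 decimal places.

+√(10/21) = +0.690066

j₁+j₂−J=0  J+j₁−j₂=5  J−j₁+j₂=2  j₁+j₂+J+1=8
(j₁±m₁, j₂±m₂, J±M) = (3,2,2,0,5,2)
P² = 1920/7
sum k=0..0:
  [0] +1/24 = 1/24
S = 1/24
C² = P²·S² = 10/21 ; C = +0.690066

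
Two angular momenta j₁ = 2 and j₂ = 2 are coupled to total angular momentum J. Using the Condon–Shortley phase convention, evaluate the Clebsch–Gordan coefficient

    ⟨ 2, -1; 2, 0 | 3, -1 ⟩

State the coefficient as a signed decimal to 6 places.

triangle: 1!·3!·3!/8! = 36/40320
(j±m)!: 1!·3!·2!·2!·2!·4! = 1152
prefactor² = (2J+1)·Δ·N² = 36/5
  k=0: +1/(0!·1!·3!·2!·0!·1!) = 1/12
  k=1: −1/(1!·0!·2!·1!·1!·2!) = -1/4
Σ = -1/6  ⇒  CG² = 36/5·(-1/6)² = 1/5
CG = −√(1/5) = -0.447214

−√(1/5) ≈ -0.447214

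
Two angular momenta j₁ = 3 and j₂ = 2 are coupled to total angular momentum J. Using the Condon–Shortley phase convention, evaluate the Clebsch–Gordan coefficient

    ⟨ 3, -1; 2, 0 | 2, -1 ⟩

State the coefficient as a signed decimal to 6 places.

triangle: 3!*3!*1!/8! = 36/40320
(j±m)!: 2!*4!*2!*2!*1!*3! = 1152
prefactor² = (2J+1)*Δ*N² = 36/7
  k=1: −1/(1!*2!*3!*1!*0!*0!) = -1/12
  k=2: +1/(2!*1!*2!*0!*1!*1!) = 1/4
Σ = 1/6  ⇒  CG² = 36/7*1/6² = 1/7
CG = +√(1/7) = +0.377964

+0.377964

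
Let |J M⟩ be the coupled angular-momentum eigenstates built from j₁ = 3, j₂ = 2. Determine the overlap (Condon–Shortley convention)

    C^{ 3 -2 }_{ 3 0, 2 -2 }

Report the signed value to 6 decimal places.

j₁+j₂−J=2  J+j₁−j₂=4  J−j₁+j₂=2  j₁+j₂+J+1=9
(j₁±m₁, j₂±m₂, J±M) = (3,3,0,4,1,5)
P² = 192
sum k=0..0:
  [0] +1/24 = 1/24
S = 1/24
C² = P²·S² = 1/3 ; C = +0.577350

+0.577350  (= +√(1/3))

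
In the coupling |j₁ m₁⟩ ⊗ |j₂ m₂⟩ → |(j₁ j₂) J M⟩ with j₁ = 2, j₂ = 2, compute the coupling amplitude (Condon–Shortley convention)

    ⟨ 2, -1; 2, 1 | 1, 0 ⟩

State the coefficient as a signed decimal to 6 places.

√[3·3!1!1!/6! · 1!3!3!1!1!1!] = √(9/10)
  +(−1)^2/∏(2,1,1,1,0,0)! = 1/2  (running 1/2)
  +(−1)^3/∏(3,0,0,0,1,1)! = -1/6  (running 1/3)
⟨..|..⟩ = √(9/10)·(1/3) = +0.316228

+√(1/10) = +0.316228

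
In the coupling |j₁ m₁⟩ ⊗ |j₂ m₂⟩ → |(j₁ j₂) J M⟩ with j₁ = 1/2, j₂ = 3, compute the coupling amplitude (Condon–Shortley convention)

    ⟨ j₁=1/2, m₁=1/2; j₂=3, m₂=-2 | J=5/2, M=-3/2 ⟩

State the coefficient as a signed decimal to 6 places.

triangle: 1!*0!*5!/7! = 120/5040
(j±m)!: 1!*0!*1!*5!*1!*4! = 2880
prefactor² = (2J+1)*Δ*N² = 2880/7
  k=0: +1/(0!*1!*0!*1!*0!*4!) = 1/24
Σ = 1/24  ⇒  CG² = 2880/7*1/24² = 5/7
CG = +√(5/7) = +0.845154

+0.845154  (= +√(5/7))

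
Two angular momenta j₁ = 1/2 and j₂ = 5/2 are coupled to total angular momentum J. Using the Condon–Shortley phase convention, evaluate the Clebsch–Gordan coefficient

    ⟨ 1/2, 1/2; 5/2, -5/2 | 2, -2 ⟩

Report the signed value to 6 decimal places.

√[5·1!0!4!/6! · 1!0!0!5!0!4!] = √(480)
  +(−1)^0/∏(0,1,0,0,0,4)! = 1/24  (running 1/24)
⟨..|..⟩ = √(480)·(1/24) = +0.912871

+0.912871  (= +√(5/6))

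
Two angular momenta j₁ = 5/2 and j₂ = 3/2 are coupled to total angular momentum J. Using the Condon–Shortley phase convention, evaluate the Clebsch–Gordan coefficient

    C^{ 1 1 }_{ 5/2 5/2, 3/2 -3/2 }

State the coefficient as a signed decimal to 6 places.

+√(1/2) = +0.707107

triangle: 3!×2!×0!/6! = 12/720
(j±m)!: 5!×0!×0!×3!×2!×0! = 1440
prefactor² = (2J+1)×Δ×N² = 72
  k=0: +1/(0!×3!×0!×0!×2!×0!) = 1/12
Σ = 1/12  ⇒  CG² = 72×1/12² = 1/2
CG = +√(1/2) = +0.707107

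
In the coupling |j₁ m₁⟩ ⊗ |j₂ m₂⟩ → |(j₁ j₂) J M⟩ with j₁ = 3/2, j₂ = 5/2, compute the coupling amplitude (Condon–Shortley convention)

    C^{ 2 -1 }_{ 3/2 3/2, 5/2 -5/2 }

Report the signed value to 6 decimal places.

+0.597614  (= +√(5/14))

√[5·2!1!3!/7! · 3!0!0!5!1!3!] = √(360/7)
  +(−1)^0/∏(0,2,0,0,1,3)! = 1/12  (running 1/12)
⟨..|..⟩ = √(360/7)·(1/12) = +0.597614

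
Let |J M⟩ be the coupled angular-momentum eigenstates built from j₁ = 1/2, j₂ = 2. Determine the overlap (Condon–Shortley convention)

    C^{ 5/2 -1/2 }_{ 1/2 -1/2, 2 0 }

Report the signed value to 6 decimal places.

√[6·0!1!4!/6! · 0!1!2!2!2!3!] = √(48/5)
  +(−1)^0/∏(0,0,1,2,0,2)! = 1/4  (running 1/4)
⟨..|..⟩ = √(48/5)·(1/4) = +0.774597

+0.774597  (= +√(3/5))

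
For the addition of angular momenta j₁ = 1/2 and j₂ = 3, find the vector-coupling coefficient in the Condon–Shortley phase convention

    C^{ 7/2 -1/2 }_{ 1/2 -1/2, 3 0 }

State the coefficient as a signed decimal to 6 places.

+0.755929

√[8·0!1!6!/8! · 0!1!3!3!3!4!] = √(5184/7)
  +(−1)^0/∏(0,0,1,3,0,3)! = 1/36  (running 1/36)
⟨..|..⟩ = √(5184/7)·(1/36) = +0.755929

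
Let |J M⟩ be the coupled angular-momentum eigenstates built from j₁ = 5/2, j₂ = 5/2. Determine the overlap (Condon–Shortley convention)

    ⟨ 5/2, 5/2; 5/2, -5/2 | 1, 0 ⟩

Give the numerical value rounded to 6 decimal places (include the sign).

triangle: 4!·1!·1!/7! = 24/5040
(j±m)!: 5!·0!·0!·5!·1!·1! = 14400
prefactor² = (2J+1)·Δ·N² = 1440/7
  k=0: +1/(0!·4!·0!·0!·1!·1!) = 1/24
Σ = 1/24  ⇒  CG² = 1440/7·1/24² = 5/14
CG = +√(5/14) = +0.597614

+√(5/14) ≈ +0.597614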